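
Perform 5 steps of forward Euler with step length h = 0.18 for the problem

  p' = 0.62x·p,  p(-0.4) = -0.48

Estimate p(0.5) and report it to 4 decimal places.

Euler: p_{n+1} = p_n + h·f(x_n, p_n).
x=-0.400000, p=-0.480000: f=0.119040 → p ← -0.480000 + 0.18·0.119040 = -0.458573
x=-0.220000, p=-0.458573: f=0.062549 → p ← -0.458573 + 0.18·0.062549 = -0.447314
x=-0.040000, p=-0.447314: f=0.011093 → p ← -0.447314 + 0.18·0.011093 = -0.445317
x=0.140000, p=-0.445317: f=-0.038654 → p ← -0.445317 + 0.18·(-0.038654) = -0.452275
x=0.320000, p=-0.452275: f=-0.089731 → p ← -0.452275 + 0.18·(-0.089731) = -0.468426
p(0.5) ≈ -0.4684

-0.4684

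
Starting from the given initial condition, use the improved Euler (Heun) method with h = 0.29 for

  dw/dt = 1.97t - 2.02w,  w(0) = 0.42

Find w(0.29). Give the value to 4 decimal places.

0.3289

Heun: k1 = f(t_n, w_n); k2 = f(t_n + h, w_n + h·k1); w_{n+1} = w_n + (h/2)·(k1 + k2).
t=0.000000, w=0.420000:
  k1 = f(0.000000, 0.420000) = -0.848400
  k2 = f(0.290000, 0.173964) = 0.219893
  w ← 0.420000 + (0.29/2)·(-0.848400 + 0.219893) = 0.328866
w(0.29) ≈ 0.3289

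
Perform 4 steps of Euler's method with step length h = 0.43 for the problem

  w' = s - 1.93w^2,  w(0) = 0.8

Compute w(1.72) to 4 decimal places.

0.8551

Euler: w_{n+1} = w_n + h·f(s_n, w_n).
s=0.000000, w=0.800000: f=-1.235200 → w ← 0.800000 + 0.43·(-1.235200) = 0.268864
s=0.430000, w=0.268864: f=0.290484 → w ← 0.268864 + 0.43·0.290484 = 0.393772
s=0.860000, w=0.393772: f=0.560741 → w ← 0.393772 + 0.43·0.560741 = 0.634891
s=1.290000, w=0.634891: f=0.512043 → w ← 0.634891 + 0.43·0.512043 = 0.855069
w(1.72) ≈ 0.8551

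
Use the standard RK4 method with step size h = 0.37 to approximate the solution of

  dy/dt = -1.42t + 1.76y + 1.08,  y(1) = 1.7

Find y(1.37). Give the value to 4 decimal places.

2.9596

RK4: k1 = f(t_n, y_n); k2 = f(t_n + h/2, y_n + (h/2)·k1); k3 = f(t_n + h/2, y_n + (h/2)·k2); k4 = f(t_n + h, y_n + h·k3); y_{n+1} = y_n + (h/6)·(k1 + 2k2 + 2k3 + k4).
t=1.000000, y=1.700000:
  k1 = f(1.000000, 1.700000) = 2.652000
  k2 = f(1.185000, 2.190620) = 3.252791
  k3 = f(1.185000, 2.301766) = 3.448409
  k4 = f(1.370000, 2.975911) = 4.372204
  y ← 1.700000 + (0.37/6)·(k1 + 2k2 + 2k3 + k4) = 2.959641
y(1.37) ≈ 2.9596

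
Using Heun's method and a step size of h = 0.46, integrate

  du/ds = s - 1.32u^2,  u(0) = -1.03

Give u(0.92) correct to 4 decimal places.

Heun: k1 = f(s_n, u_n); k2 = f(s_n + h, u_n + h·k1); u_{n+1} = u_n + (h/2)·(k1 + k2).
s=0.000000, u=-1.030000:
  k1 = f(0.000000, -1.030000) = -1.400388
  k2 = f(0.460000, -1.674178) = -3.239793
  u ← -1.030000 + (0.46/2)·(-1.400388 + (-3.239793)) = -2.097242
s=0.460000, u=-2.097242:
  k1 = f(0.460000, -2.097242) = -5.345918
  k2 = f(0.920000, -4.556364) = -26.483796
  u ← -2.097242 + (0.46/2)·(-5.345918 + (-26.483796)) = -9.418076
u(0.92) ≈ -9.4181

-9.4181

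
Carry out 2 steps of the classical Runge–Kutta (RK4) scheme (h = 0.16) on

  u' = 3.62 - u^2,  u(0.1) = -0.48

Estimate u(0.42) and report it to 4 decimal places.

RK4: k1 = f(s_n, u_n); k2 = f(s_n + h/2, u_n + (h/2)·k1); k3 = f(s_n + h/2, u_n + (h/2)·k2); k4 = f(s_n + h, u_n + h·k3); u_{n+1} = u_n + (h/6)·(k1 + 2k2 + 2k3 + k4).
s=0.100000, u=-0.480000:
  k1 = f(0.100000, -0.480000) = 3.389600
  k2 = f(0.180000, -0.208832) = 3.576389
  k3 = f(0.180000, -0.193889) = 3.582407
  k4 = f(0.260000, 0.093185) = 3.611317
  u ← -0.480000 + (0.16/6)·(k1 + 2k2 + 2k3 + k4) = 0.088494
s=0.260000, u=0.088494:
  k1 = f(0.260000, 0.088494) = 3.612169
  k2 = f(0.340000, 0.377467) = 3.477519
  k3 = f(0.340000, 0.366695) = 3.485535
  k4 = f(0.420000, 0.646179) = 3.202453
  u ← 0.088494 + (0.16/6)·(k1 + 2k2 + 2k3 + k4) = 0.641580
u(0.42) ≈ 0.6416

0.6416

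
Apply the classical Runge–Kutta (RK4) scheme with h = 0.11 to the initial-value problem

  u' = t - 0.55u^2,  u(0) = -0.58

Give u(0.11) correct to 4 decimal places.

-0.5949

RK4: k1 = f(t_n, u_n); k2 = f(t_n + h/2, u_n + (h/2)·k1); k3 = f(t_n + h/2, u_n + (h/2)·k2); k4 = f(t_n + h, u_n + h·k3); u_{n+1} = u_n + (h/6)·(k1 + 2k2 + 2k3 + k4).
t=0.000000, u=-0.580000:
  k1 = f(0.000000, -0.580000) = -0.185020
  k2 = f(0.055000, -0.590176) = -0.136569
  k3 = f(0.055000, -0.587511) = -0.134843
  k4 = f(0.110000, -0.594833) = -0.084604
  u ← -0.580000 + (0.11/6)·(k1 + 2k2 + 2k3 + k4) = -0.594895
u(0.11) ≈ -0.5949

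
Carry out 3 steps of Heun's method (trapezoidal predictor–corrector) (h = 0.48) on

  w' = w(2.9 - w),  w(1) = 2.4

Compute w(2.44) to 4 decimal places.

Heun: k1 = f(s_n, w_n); k2 = f(s_n + h, w_n + h·k1); w_{n+1} = w_n + (h/2)·(k1 + k2).
s=1.000000, w=2.400000:
  k1 = f(1.000000, 2.400000) = 1.200000
  k2 = f(1.480000, 2.976000) = -0.226176
  w ← 2.400000 + (0.48/2)·(1.200000 + (-0.226176)) = 2.633718
s=1.480000, w=2.633718:
  k1 = f(1.480000, 2.633718) = 0.701312
  k2 = f(1.960000, 2.970348) = -0.208957
  w ← 2.633718 + (0.48/2)·(0.701312 + (-0.208957)) = 2.751883
s=1.960000, w=2.751883:
  k1 = f(1.960000, 2.751883) = 0.407601
  k2 = f(2.440000, 2.947531) = -0.140100
  w ← 2.751883 + (0.48/2)·(0.407601 + (-0.140100)) = 2.816083
w(2.44) ≈ 2.8161

2.8161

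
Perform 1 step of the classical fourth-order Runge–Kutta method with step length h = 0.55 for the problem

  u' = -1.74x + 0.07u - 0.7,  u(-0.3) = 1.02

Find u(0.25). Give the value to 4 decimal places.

RK4: k1 = f(x_n, u_n); k2 = f(x_n + h/2, u_n + (h/2)·k1); k3 = f(x_n + h/2, u_n + (h/2)·k2); k4 = f(x_n + h, u_n + h·k3); u_{n+1} = u_n + (h/6)·(k1 + 2k2 + 2k3 + k4).
x=-0.300000, u=1.020000:
  k1 = f(-0.300000, 1.020000) = -0.106600
  k2 = f(-0.025000, 0.990685) = -0.587152
  k3 = f(-0.025000, 0.858533) = -0.596403
  k4 = f(0.250000, 0.691979) = -1.086562
  u ← 1.020000 + (0.55/6)·(k1 + 2k2 + 2k3 + k4) = 0.693642
u(0.25) ≈ 0.6936

0.6936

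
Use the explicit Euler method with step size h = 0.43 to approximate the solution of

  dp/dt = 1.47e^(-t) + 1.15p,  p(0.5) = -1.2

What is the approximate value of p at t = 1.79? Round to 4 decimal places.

Euler: p_{n+1} = p_n + h·f(t_n, p_n).
t=0.500000, p=-1.200000: f=-0.488400 → p ← -1.200000 + 0.43·(-0.488400) = -1.410012
t=0.930000, p=-1.410012: f=-1.041520 → p ← -1.410012 + 0.43·(-1.041520) = -1.857865
t=1.360000, p=-1.857865: f=-1.759254 → p ← -1.857865 + 0.43·(-1.759254) = -2.614345
p(1.79) ≈ -2.6143

-2.6143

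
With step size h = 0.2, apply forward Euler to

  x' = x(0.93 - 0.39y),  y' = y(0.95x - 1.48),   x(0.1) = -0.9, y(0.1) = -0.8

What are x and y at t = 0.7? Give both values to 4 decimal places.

Euler on (x,y): x_{n+1} = x_n + h·x', y_{n+1} = y_n + h·y'.
0.100000: (-0.900000, -0.800000); f=(-1.117800, 1.868000) → (-1.123560, -0.426400)
0.300000: (-1.123560, -0.426400); f=(-1.231754, 1.086204) → (-1.369911, -0.209159)
0.500000: (-1.369911, -0.209159); f=(-1.385764, 0.581759) → (-1.647064, -0.092808)
(x(0.7), y(0.7)) ≈ (-1.6471, -0.0928)

-1.6471, -0.0928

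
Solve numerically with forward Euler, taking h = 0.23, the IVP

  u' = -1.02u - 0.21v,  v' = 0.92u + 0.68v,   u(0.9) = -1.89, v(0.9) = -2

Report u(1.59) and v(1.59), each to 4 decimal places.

-0.5253, -4.1489

Euler on (u,v): u_{n+1} = u_n + h·u', v_{n+1} = v_n + h·v'.
0.900000: (-1.890000, -2.000000); f=(2.347800, -3.098800) → (-1.350006, -2.712724)
1.130000: (-1.350006, -2.712724); f=(1.946678, -3.086658) → (-0.902270, -3.422655)
1.360000: (-0.902270, -3.422655); f=(1.639073, -3.157494) → (-0.525283, -4.148879)
(u(1.59), v(1.59)) ≈ (-0.5253, -4.1489)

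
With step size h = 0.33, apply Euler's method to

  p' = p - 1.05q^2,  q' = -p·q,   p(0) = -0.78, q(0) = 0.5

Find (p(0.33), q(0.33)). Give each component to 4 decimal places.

Euler on (p,q): p_{n+1} = p_n + h·p', q_{n+1} = q_n + h·q'.
0.000000: (-0.780000, 0.500000); f=(-1.042500, 0.390000) → (-1.124025, 0.628700)
(p(0.33), q(0.33)) ≈ (-1.1240, 0.6287)

-1.1240, 0.6287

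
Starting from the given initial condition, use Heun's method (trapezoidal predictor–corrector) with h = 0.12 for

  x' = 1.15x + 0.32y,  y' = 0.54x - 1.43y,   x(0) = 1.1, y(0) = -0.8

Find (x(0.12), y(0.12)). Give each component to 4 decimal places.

1.2334, -0.6054

Heun on (x,y): k1 = f(s_n, state_n); k2 = f(s_n + h, state_n + h·k1); state_{n+1} = state_n + (h/2)·(k1 + k2).
0.000000: (1.100000, -0.800000)
  k1 = (1.009000, 1.738000)
  predictor → (1.221080, -0.591440)
  k2 = (1.214981, 1.505142)
  → (1.233439, -0.605411)
(x(0.12), y(0.12)) ≈ (1.2334, -0.6054)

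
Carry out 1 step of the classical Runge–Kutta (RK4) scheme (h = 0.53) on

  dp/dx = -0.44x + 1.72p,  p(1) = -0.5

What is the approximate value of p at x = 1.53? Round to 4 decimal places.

-1.7051

RK4: k1 = f(x_n, p_n); k2 = f(x_n + h/2, p_n + (h/2)·k1); k3 = f(x_n + h/2, p_n + (h/2)·k2); k4 = f(x_n + h, p_n + h·k3); p_{n+1} = p_n + (h/6)·(k1 + 2k2 + 2k3 + k4).
x=1.000000, p=-0.500000:
  k1 = f(1.000000, -0.500000) = -1.300000
  k2 = f(1.265000, -0.844500) = -2.009140
  k3 = f(1.265000, -1.032422) = -2.332366
  k4 = f(1.530000, -1.736154) = -3.659385
  p ← -0.500000 + (0.53/6)·(k1 + 2k2 + 2k3 + k4) = -1.705078
p(1.53) ≈ -1.7051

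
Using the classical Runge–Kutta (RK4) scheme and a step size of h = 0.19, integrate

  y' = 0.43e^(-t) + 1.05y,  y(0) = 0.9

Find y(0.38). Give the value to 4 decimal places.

1.5105

RK4: k1 = f(t_n, y_n); k2 = f(t_n + h/2, y_n + (h/2)·k1); k3 = f(t_n + h/2, y_n + (h/2)·k2); k4 = f(t_n + h, y_n + h·k3); y_{n+1} = y_n + (h/6)·(k1 + 2k2 + 2k3 + k4).
t=0.000000, y=0.900000:
  k1 = f(0.000000, 0.900000) = 1.375000
  k2 = f(0.095000, 1.030625) = 1.473187
  k3 = f(0.095000, 1.039953) = 1.482981
  k4 = f(0.190000, 1.181766) = 1.596447
  y ← 0.900000 + (0.19/6)·(k1 + 2k2 + 2k3 + k4) = 1.181320
t=0.190000, y=1.181320:
  k1 = f(0.190000, 1.181320) = 1.595978
  k2 = f(0.285000, 1.332938) = 1.722951
  k3 = f(0.285000, 1.345000) = 1.735616
  k4 = f(0.380000, 1.511087) = 1.880702
  y ← 1.181320 + (0.19/6)·(k1 + 2k2 + 2k3 + k4) = 1.510457
y(0.38) ≈ 1.5105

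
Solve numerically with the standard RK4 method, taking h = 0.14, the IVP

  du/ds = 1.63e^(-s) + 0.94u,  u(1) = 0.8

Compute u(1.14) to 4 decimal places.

RK4: k1 = f(s_n, u_n); k2 = f(s_n + h/2, u_n + (h/2)·k1); k3 = f(s_n + h/2, u_n + (h/2)·k2); k4 = f(s_n + h, u_n + h·k3); u_{n+1} = u_n + (h/6)·(k1 + 2k2 + 2k3 + k4).
s=1.000000, u=0.800000:
  k1 = f(1.000000, 0.800000) = 1.351643
  k2 = f(1.070000, 0.894615) = 1.400042
  k3 = f(1.070000, 0.898003) = 1.403227
  k4 = f(1.140000, 0.996452) = 1.457970
  u ← 0.800000 + (0.14/6)·(k1 + 2k2 + 2k3 + k4) = 0.996377
u(1.14) ≈ 0.9964

0.9964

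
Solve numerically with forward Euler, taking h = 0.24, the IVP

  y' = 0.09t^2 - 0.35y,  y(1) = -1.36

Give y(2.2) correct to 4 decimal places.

Euler: y_{n+1} = y_n + h·f(t_n, y_n).
t=1.000000, y=-1.360000: f=0.566000 → y ← -1.360000 + 0.24·0.566000 = -1.224160
t=1.240000, y=-1.224160: f=0.566840 → y ← -1.224160 + 0.24·0.566840 = -1.088118
t=1.480000, y=-1.088118: f=0.577977 → y ← -1.088118 + 0.24·0.577977 = -0.949404
t=1.720000, y=-0.949404: f=0.598547 → y ← -0.949404 + 0.24·0.598547 = -0.805752
t=1.960000, y=-0.805752: f=0.627757 → y ← -0.805752 + 0.24·0.627757 = -0.655091
y(2.2) ≈ -0.6551

-0.6551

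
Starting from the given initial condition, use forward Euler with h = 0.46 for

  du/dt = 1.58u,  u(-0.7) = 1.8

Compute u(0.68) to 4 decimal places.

9.2683

Euler: u_{n+1} = u_n + h·f(t_n, u_n).
t=-0.700000, u=1.800000: f=2.844000 → u ← 1.800000 + 0.46·2.844000 = 3.108240
t=-0.240000, u=3.108240: f=4.911019 → u ← 3.108240 + 0.46·4.911019 = 5.367309
t=0.220000, u=5.367309: f=8.480348 → u ← 5.367309 + 0.46·8.480348 = 9.268269
u(0.68) ≈ 9.2683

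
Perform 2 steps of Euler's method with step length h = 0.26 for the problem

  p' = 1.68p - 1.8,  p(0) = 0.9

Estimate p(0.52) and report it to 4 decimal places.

0.7175

Euler: p_{n+1} = p_n + h·f(x_n, p_n).
x=0.000000, p=0.900000: f=-0.288000 → p ← 0.900000 + 0.26·(-0.288000) = 0.825120
x=0.260000, p=0.825120: f=-0.413798 → p ← 0.825120 + 0.26·(-0.413798) = 0.717532
p(0.52) ≈ 0.7175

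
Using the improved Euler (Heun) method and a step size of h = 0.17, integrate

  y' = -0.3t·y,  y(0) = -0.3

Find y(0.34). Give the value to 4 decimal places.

Heun: k1 = f(t_n, y_n); k2 = f(t_n + h, y_n + h·k1); y_{n+1} = y_n + (h/2)·(k1 + k2).
t=0.000000, y=-0.300000:
  k1 = f(0.000000, -0.300000) = 0.000000
  k2 = f(0.170000, -0.300000) = 0.015300
  y ← -0.300000 + (0.17/2)·(0.000000 + 0.015300) = -0.298700
t=0.170000, y=-0.298700:
  k1 = f(0.170000, -0.298700) = 0.015234
  k2 = f(0.340000, -0.296110) = 0.030203
  y ← -0.298700 + (0.17/2)·(0.015234 + 0.030203) = -0.294837
y(0.34) ≈ -0.2948

-0.2948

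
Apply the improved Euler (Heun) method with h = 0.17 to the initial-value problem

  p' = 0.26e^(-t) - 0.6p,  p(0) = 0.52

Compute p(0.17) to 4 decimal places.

0.5082

Heun: k1 = f(t_n, p_n); k2 = f(t_n + h, p_n + h·k1); p_{n+1} = p_n + (h/2)·(k1 + k2).
t=0.000000, p=0.520000:
  k1 = f(0.000000, 0.520000) = -0.052000
  k2 = f(0.170000, 0.511160) = -0.087343
  p ← 0.520000 + (0.17/2)·(-0.052000 + (-0.087343)) = 0.508156
p(0.17) ≈ 0.5082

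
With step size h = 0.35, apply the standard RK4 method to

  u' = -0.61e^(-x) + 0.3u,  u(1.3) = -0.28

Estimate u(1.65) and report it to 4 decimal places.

RK4: k1 = f(x_n, u_n); k2 = f(x_n + h/2, u_n + (h/2)·k1); k3 = f(x_n + h/2, u_n + (h/2)·k2); k4 = f(x_n + h, u_n + h·k3); u_{n+1} = u_n + (h/6)·(k1 + 2k2 + 2k3 + k4).
x=1.300000, u=-0.280000:
  k1 = f(1.300000, -0.280000) = -0.250244
  k2 = f(1.475000, -0.323793) = -0.236693
  k3 = f(1.475000, -0.321421) = -0.235981
  k4 = f(1.650000, -0.362593) = -0.225928
  u ← -0.280000 + (0.35/6)·(k1 + 2k2 + 2k3 + k4) = -0.362922
u(1.65) ≈ -0.3629

-0.3629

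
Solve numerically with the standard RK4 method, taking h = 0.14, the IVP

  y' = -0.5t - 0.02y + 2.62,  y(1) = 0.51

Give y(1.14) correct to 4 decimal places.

0.8001

RK4: k1 = f(t_n, y_n); k2 = f(t_n + h/2, y_n + (h/2)·k1); k3 = f(t_n + h/2, y_n + (h/2)·k2); k4 = f(t_n + h, y_n + h·k3); y_{n+1} = y_n + (h/6)·(k1 + 2k2 + 2k3 + k4).
t=1.000000, y=0.510000:
  k1 = f(1.000000, 0.510000) = 2.109800
  k2 = f(1.070000, 0.657686) = 2.071846
  k3 = f(1.070000, 0.655029) = 2.071899
  k4 = f(1.140000, 0.800066) = 2.033999
  y ← 0.510000 + (0.14/6)·(k1 + 2k2 + 2k3 + k4) = 0.800063
y(1.14) ≈ 0.8001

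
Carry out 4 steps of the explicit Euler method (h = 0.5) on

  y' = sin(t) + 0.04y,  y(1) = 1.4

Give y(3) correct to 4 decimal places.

3.2438

Euler: y_{n+1} = y_n + h·f(t_n, y_n).
t=1.000000, y=1.400000: f=0.897471 → y ← 1.400000 + 0.5·0.897471 = 1.848735
t=1.500000, y=1.848735: f=1.071444 → y ← 1.848735 + 0.5·1.071444 = 2.384458
t=2.000000, y=2.384458: f=1.004676 → y ← 2.384458 + 0.5·1.004676 = 2.886796
t=2.500000, y=2.886796: f=0.713944 → y ← 2.886796 + 0.5·0.713944 = 3.243768
y(3) ≈ 3.2438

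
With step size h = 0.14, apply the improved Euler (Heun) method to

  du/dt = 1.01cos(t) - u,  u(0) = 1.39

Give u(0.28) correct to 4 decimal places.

1.2935

Heun: k1 = f(t_n, u_n); k2 = f(t_n + h, u_n + h·k1); u_{n+1} = u_n + (h/2)·(k1 + k2).
t=0.000000, u=1.390000:
  k1 = f(0.000000, 1.390000) = -0.380000
  k2 = f(0.140000, 1.336800) = -0.336682
  u ← 1.390000 + (0.14/2)·(-0.380000 + (-0.336682)) = 1.339832
t=0.140000, u=1.339832:
  k1 = f(0.140000, 1.339832) = -0.339714
  k2 = f(0.280000, 1.292272) = -0.321606
  u ← 1.339832 + (0.14/2)·(-0.339714 + (-0.321606)) = 1.293540
u(0.28) ≈ 1.2935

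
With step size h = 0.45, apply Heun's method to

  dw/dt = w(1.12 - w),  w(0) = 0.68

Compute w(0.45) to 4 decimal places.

Heun: k1 = f(t_n, w_n); k2 = f(t_n + h, w_n + h·k1); w_{n+1} = w_n + (h/2)·(k1 + k2).
t=0.000000, w=0.680000:
  k1 = f(0.000000, 0.680000) = 0.299200
  k2 = f(0.450000, 0.814640) = 0.248758
  w ← 0.680000 + (0.45/2)·(0.299200 + 0.248758) = 0.803291
w(0.45) ≈ 0.8033

0.8033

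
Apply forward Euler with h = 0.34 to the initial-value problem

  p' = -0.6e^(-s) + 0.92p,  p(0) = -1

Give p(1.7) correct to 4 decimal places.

-5.1609

Euler: p_{n+1} = p_n + h·f(s_n, p_n).
s=0.000000, p=-1.000000: f=-1.520000 → p ← -1.000000 + 0.34·(-1.520000) = -1.516800
s=0.340000, p=-1.516800: f=-1.822518 → p ← -1.516800 + 0.34·(-1.822518) = -2.136456
s=0.680000, p=-2.136456: f=-2.269510 → p ← -2.136456 + 0.34·(-2.269510) = -2.908090
s=1.020000, p=-2.908090: f=-2.891799 → p ← -2.908090 + 0.34·(-2.891799) = -3.891301
s=1.360000, p=-3.891301: f=-3.733994 → p ← -3.891301 + 0.34·(-3.733994) = -5.160859
p(1.7) ≈ -5.1609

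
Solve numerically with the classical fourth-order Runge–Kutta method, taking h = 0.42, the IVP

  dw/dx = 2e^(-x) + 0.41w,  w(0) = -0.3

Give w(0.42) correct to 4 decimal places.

RK4: k1 = f(x_n, w_n); k2 = f(x_n + h/2, w_n + (h/2)·k1); k3 = f(x_n + h/2, w_n + (h/2)·k2); k4 = f(x_n + h, w_n + h·k3); w_{n+1} = w_n + (h/6)·(k1 + 2k2 + 2k3 + k4).
x=0.000000, w=-0.300000:
  k1 = f(0.000000, -0.300000) = 1.877000
  k2 = f(0.210000, 0.094170) = 1.659778
  k3 = f(0.210000, 0.048553) = 1.641075
  k4 = f(0.420000, 0.389252) = 1.473687
  w ← -0.300000 + (0.42/6)·(k1 + 2k2 + 2k3 + k4) = 0.396668
w(0.42) ≈ 0.3967

0.3967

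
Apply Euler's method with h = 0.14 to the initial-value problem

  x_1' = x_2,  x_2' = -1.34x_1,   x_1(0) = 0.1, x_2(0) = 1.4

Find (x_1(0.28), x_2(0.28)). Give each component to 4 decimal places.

0.4894, 1.3257

Euler on (x_1,x_2): x_1_{n+1} = x_1_n + h·x_1', x_2_{n+1} = x_2_n + h·x_2'.
0.000000: (0.100000, 1.400000); f=(1.400000, -0.134000) → (0.296000, 1.381240)
0.140000: (0.296000, 1.381240); f=(1.381240, -0.396640) → (0.489374, 1.325710)
(x_1(0.28), x_2(0.28)) ≈ (0.4894, 1.3257)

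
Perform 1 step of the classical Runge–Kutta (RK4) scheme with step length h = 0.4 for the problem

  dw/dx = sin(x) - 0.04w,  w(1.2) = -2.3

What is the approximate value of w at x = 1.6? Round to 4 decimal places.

RK4: k1 = f(x_n, w_n); k2 = f(x_n + h/2, w_n + (h/2)·k1); k3 = f(x_n + h/2, w_n + (h/2)·k2); k4 = f(x_n + h, w_n + h·k3); w_{n+1} = w_n + (h/6)·(k1 + 2k2 + 2k3 + k4).
x=1.200000, w=-2.300000:
  k1 = f(1.200000, -2.300000) = 1.024039
  k2 = f(1.400000, -2.095192) = 1.069257
  k3 = f(1.400000, -2.086149) = 1.068896
  k4 = f(1.600000, -1.872442) = 1.074471
  w ← -2.300000 + (0.4/6)·(k1 + 2k2 + 2k3 + k4) = -1.875012
w(1.6) ≈ -1.8750

-1.8750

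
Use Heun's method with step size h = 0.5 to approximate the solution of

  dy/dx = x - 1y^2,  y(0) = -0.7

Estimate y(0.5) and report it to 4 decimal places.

Heun: k1 = f(x_n, y_n); k2 = f(x_n + h, y_n + h·k1); y_{n+1} = y_n + (h/2)·(k1 + k2).
x=0.000000, y=-0.700000:
  k1 = f(0.000000, -0.700000) = -0.490000
  k2 = f(0.500000, -0.945000) = -0.393025
  y ← -0.700000 + (0.5/2)·(-0.490000 + (-0.393025)) = -0.920756
y(0.5) ≈ -0.9208

-0.9208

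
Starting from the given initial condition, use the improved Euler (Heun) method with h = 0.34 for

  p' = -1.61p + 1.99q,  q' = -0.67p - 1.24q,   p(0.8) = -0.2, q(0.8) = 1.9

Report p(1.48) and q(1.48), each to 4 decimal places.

0.6923, 0.6102

Heun on (p,q): k1 = f(t_n, state_n); k2 = f(t_n + h, state_n + h·k1); state_{n+1} = state_n + (h/2)·(k1 + k2).
0.800000: (-0.200000, 1.900000)
  k1 = (4.103000, -2.222000)
  predictor → (1.195020, 1.144520)
  k2 = (0.353613, -2.219868)
  → (0.557624, 1.144882)
1.140000: (0.557624, 1.144882)
  k1 = (1.380541, -1.793262)
  predictor → (1.027008, 0.535173)
  k2 = (-0.588488, -1.351710)
  → (0.692273, 0.610237)
(p(1.48), q(1.48)) ≈ (0.6923, 0.6102)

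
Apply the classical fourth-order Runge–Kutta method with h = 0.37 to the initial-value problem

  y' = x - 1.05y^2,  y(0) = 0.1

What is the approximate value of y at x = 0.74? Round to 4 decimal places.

0.3436

RK4: k1 = f(x_n, y_n); k2 = f(x_n + h/2, y_n + (h/2)·k1); k3 = f(x_n + h/2, y_n + (h/2)·k2); k4 = f(x_n + h, y_n + h·k3); y_{n+1} = y_n + (h/6)·(k1 + 2k2 + 2k3 + k4).
x=0.000000, y=0.100000:
  k1 = f(0.000000, 0.100000) = -0.010500
  k2 = f(0.185000, 0.098058) = 0.174904
  k3 = f(0.185000, 0.132357) = 0.166606
  k4 = f(0.370000, 0.161644) = 0.342565
  y ← 0.100000 + (0.37/6)·(k1 + 2k2 + 2k3 + k4) = 0.162597
x=0.370000, y=0.162597:
  k1 = f(0.370000, 0.162597) = 0.342240
  k2 = f(0.555000, 0.225911) = 0.501412
  k3 = f(0.555000, 0.255358) = 0.486532
  k4 = f(0.740000, 0.342614) = 0.616747
  y ← 0.162597 + (0.37/6)·(k1 + 2k2 + 2k3 + k4) = 0.343581
y(0.74) ≈ 0.3436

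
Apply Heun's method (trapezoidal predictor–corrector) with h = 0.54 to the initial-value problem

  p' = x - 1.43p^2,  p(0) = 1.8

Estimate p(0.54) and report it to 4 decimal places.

Heun: k1 = f(x_n, p_n); k2 = f(x_n + h, p_n + h·k1); p_{n+1} = p_n + (h/2)·(k1 + k2).
x=0.000000, p=1.800000:
  k1 = f(0.000000, 1.800000) = -4.633200
  k2 = f(0.540000, -0.701928) = -0.164565
  p ← 1.800000 + (0.54/2)·(-4.633200 + (-0.164565)) = 0.504603
p(0.54) ≈ 0.5046

0.5046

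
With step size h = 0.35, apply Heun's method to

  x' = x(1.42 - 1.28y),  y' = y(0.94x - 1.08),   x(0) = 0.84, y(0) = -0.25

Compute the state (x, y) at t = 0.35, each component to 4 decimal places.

1.4996, -0.2448

Heun on (x,y): k1 = f(t_n, state_n); k2 = f(t_n + h, state_n + h·k1); state_{n+1} = state_n + (h/2)·(k1 + k2).
0.000000: (0.840000, -0.250000)
  k1 = (1.461600, 0.072600)
  predictor → (1.351560, -0.224590)
  k2 = (2.307755, -0.042777)
  → (1.499637, -0.244781)
(x(0.35), y(0.35)) ≈ (1.4996, -0.2448)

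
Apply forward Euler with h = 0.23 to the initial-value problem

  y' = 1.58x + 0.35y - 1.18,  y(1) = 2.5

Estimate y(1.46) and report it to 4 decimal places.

3.1937

Euler: y_{n+1} = y_n + h·f(x_n, y_n).
x=1.000000, y=2.500000: f=1.275000 → y ← 2.500000 + 0.23·1.275000 = 2.793250
x=1.230000, y=2.793250: f=1.741037 → y ← 2.793250 + 0.23·1.741037 = 3.193689
y(1.46) ≈ 3.1937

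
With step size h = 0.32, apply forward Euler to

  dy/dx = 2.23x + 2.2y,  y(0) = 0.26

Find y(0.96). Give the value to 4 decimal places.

2.1322

Euler: y_{n+1} = y_n + h·f(x_n, y_n).
x=0.000000, y=0.260000: f=0.572000 → y ← 0.260000 + 0.32·0.572000 = 0.443040
x=0.320000, y=0.443040: f=1.688288 → y ← 0.443040 + 0.32·1.688288 = 0.983292
x=0.640000, y=0.983292: f=3.590443 → y ← 0.983292 + 0.32·3.590443 = 2.132234
y(0.96) ≈ 2.1322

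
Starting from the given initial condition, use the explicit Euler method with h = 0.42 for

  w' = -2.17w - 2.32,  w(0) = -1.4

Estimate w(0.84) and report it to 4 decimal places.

-1.0717

Euler: w_{n+1} = w_n + h·f(s_n, w_n).
s=0.000000, w=-1.400000: f=0.718000 → w ← -1.400000 + 0.42·0.718000 = -1.098440
s=0.420000, w=-1.098440: f=0.063615 → w ← -1.098440 + 0.42·0.063615 = -1.071722
w(0.84) ≈ -1.0717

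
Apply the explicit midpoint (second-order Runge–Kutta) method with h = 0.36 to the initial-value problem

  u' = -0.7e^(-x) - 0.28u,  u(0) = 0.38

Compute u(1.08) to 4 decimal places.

Midpoint: k1 = f(x_n, u_n); k2 = f(x_n + h/2, u_n + (h/2)·k1); u_{n+1} = u_n + h·k2.
x=0.000000, u=0.380000:
  k1 = f(0.000000, 0.380000) = -0.806400
  k2 = f(0.180000, 0.234848) = -0.650447
  u ← 0.380000 + 0.36·(-0.650447) = 0.145839
x=0.360000, u=0.145839:
  k1 = f(0.360000, 0.145839) = -0.529208
  k2 = f(0.540000, 0.050582) = -0.422087
  u ← 0.145839 + 0.36·(-0.422087) = -0.006112
x=0.720000, u=-0.006112:
  k1 = f(0.720000, -0.006112) = -0.339015
  k2 = f(0.900000, -0.067135) = -0.265801
  u ← -0.006112 + 0.36·(-0.265801) = -0.101800
u(1.08) ≈ -0.1018

-0.1018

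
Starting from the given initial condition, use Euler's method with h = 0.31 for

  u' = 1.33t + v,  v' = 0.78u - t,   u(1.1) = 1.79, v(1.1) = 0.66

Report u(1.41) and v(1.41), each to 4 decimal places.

Euler on (u,v): u_{n+1} = u_n + h·u', v_{n+1} = v_n + h·v'.
1.100000: (1.790000, 0.660000); f=(2.123000, 0.296200) → (2.448130, 0.751822)
(u(1.41), v(1.41)) ≈ (2.4481, 0.7518)

2.4481, 0.7518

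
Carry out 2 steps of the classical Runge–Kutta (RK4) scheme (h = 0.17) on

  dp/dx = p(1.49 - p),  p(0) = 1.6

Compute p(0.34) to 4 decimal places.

RK4: k1 = f(x_n, p_n); k2 = f(x_n + h/2, p_n + (h/2)·k1); k3 = f(x_n + h/2, p_n + (h/2)·k2); k4 = f(x_n + h, p_n + h·k3); p_{n+1} = p_n + (h/6)·(k1 + 2k2 + 2k3 + k4).
x=0.000000, p=1.600000:
  k1 = f(0.000000, 1.600000) = -0.176000
  k2 = f(0.085000, 1.585040) = -0.150642
  k3 = f(0.085000, 1.587195) = -0.154268
  k4 = f(0.170000, 1.573774) = -0.131842
  p ← 1.600000 + (0.17/6)·(k1 + 2k2 + 2k3 + k4) = 1.574000
x=0.170000, p=1.574000:
  k1 = f(0.170000, 1.574000) = -0.132215
  k2 = f(0.255000, 1.562761) = -0.113708
  k3 = f(0.255000, 1.564334) = -0.116284
  k4 = f(0.340000, 1.554231) = -0.099830
  p ← 1.574000 + (0.17/6)·(k1 + 2k2 + 2k3 + k4) = 1.554392
p(0.34) ≈ 1.5544

1.5544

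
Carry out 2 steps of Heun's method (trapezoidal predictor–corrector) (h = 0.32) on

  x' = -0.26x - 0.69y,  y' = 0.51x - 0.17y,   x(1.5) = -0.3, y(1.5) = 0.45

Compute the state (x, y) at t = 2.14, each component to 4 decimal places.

Heun on (x,y): k1 = f(t_n, state_n); k2 = f(t_n + h, state_n + h·k1); state_{n+1} = state_n + (h/2)·(k1 + k2).
1.500000: (-0.300000, 0.450000)
  k1 = (-0.232500, -0.229500)
  predictor → (-0.374400, 0.376560)
  k2 = (-0.162482, -0.254959)
  → (-0.363197, 0.372487)
1.820000: (-0.363197, 0.372487)
  k1 = (-0.162584, -0.248553)
  predictor → (-0.415224, 0.292949)
  k2 = (-0.094177, -0.261566)
  → (-0.404279, 0.290867)
(x(2.14), y(2.14)) ≈ (-0.4043, 0.2909)

-0.4043, 0.2909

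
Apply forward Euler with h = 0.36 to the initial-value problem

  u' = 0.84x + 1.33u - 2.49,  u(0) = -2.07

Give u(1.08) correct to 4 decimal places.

-10.4978

Euler: u_{n+1} = u_n + h·f(x_n, u_n).
x=0.000000, u=-2.070000: f=-5.243100 → u ← -2.070000 + 0.36·(-5.243100) = -3.957516
x=0.360000, u=-3.957516: f=-7.451096 → u ← -3.957516 + 0.36·(-7.451096) = -6.639911
x=0.720000, u=-6.639911: f=-10.716281 → u ← -6.639911 + 0.36·(-10.716281) = -10.497772
u(1.08) ≈ -10.4978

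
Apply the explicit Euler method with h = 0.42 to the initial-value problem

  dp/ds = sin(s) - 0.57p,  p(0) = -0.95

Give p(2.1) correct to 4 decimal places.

0.7361

Euler: p_{n+1} = p_n + h·f(s_n, p_n).
s=0.000000, p=-0.950000: f=0.541500 → p ← -0.950000 + 0.42·0.541500 = -0.722570
s=0.420000, p=-0.722570: f=0.819625 → p ← -0.722570 + 0.42·0.819625 = -0.378327
s=0.840000, p=-0.378327: f=0.960290 → p ← -0.378327 + 0.42·0.960290 = 0.024994
s=1.260000, p=0.024994: f=0.937844 → p ← 0.024994 + 0.42·0.937844 = 0.418889
s=1.680000, p=0.418889: f=0.755277 → p ← 0.418889 + 0.42·0.755277 = 0.736105
p(2.1) ≈ 0.7361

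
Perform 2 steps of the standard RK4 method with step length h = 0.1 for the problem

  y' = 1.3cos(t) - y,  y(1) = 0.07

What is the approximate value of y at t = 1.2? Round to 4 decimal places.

0.1633

RK4: k1 = f(t_n, y_n); k2 = f(t_n + h/2, y_n + (h/2)·k1); k3 = f(t_n + h/2, y_n + (h/2)·k2); k4 = f(t_n + h, y_n + h·k3); y_{n+1} = y_n + (h/6)·(k1 + 2k2 + 2k3 + k4).
t=1.000000, y=0.070000:
  k1 = f(1.000000, 0.070000) = 0.632393
  k2 = f(1.050000, 0.101620) = 0.545223
  k3 = f(1.050000, 0.097261) = 0.549581
  k4 = f(1.100000, 0.124958) = 0.464717
  y ← 0.070000 + (0.1/6)·(k1 + 2k2 + 2k3 + k4) = 0.124779
t=1.100000, y=0.124779:
  k1 = f(1.100000, 0.124779) = 0.464896
  k2 = f(1.150000, 0.148023) = 0.383010
  k3 = f(1.150000, 0.143929) = 0.387105
  k4 = f(1.200000, 0.163489) = 0.307576
  y ← 0.124779 + (0.1/6)·(k1 + 2k2 + 2k3 + k4) = 0.163324
y(1.2) ≈ 0.1633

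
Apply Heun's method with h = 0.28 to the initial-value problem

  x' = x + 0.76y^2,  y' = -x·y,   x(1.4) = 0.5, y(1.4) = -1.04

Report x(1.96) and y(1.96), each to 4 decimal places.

1.3212, -0.6340

Heun on (x,y): k1 = f(t_n, state_n); k2 = f(t_n + h, state_n + h·k1); state_{n+1} = state_n + (h/2)·(k1 + k2).
1.400000: (0.500000, -1.040000)
  k1 = (1.322016, 0.520000)
  predictor → (0.870164, -0.894400)
  k2 = (1.478128, 0.778275)
  → (0.892020, -0.858241)
1.680000: (0.892020, -0.858241)
  k1 = (1.451820, 0.765569)
  predictor → (1.298530, -0.643882)
  k2 = (1.613614, 0.836100)
  → (1.321181, -0.634008)
(x(1.96), y(1.96)) ≈ (1.3212, -0.6340)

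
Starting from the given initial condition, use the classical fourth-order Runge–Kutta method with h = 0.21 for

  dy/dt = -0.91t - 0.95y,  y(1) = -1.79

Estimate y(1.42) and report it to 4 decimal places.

RK4: k1 = f(t_n, y_n); k2 = f(t_n + h/2, y_n + (h/2)·k1); k3 = f(t_n + h/2, y_n + (h/2)·k2); k4 = f(t_n + h, y_n + h·k3); y_{n+1} = y_n + (h/6)·(k1 + 2k2 + 2k3 + k4).
t=1.000000, y=-1.790000:
  k1 = f(1.000000, -1.790000) = 0.790500
  k2 = f(1.105000, -1.706997) = 0.616098
  k3 = f(1.105000, -1.725310) = 0.633494
  k4 = f(1.210000, -1.656966) = 0.473018
  y ← -1.790000 + (0.21/6)·(k1 + 2k2 + 2k3 + k4) = -1.658305
t=1.210000, y=-1.658305:
  k1 = f(1.210000, -1.658305) = 0.474290
  k2 = f(1.315000, -1.608505) = 0.331430
  k3 = f(1.315000, -1.623505) = 0.345680
  k4 = f(1.420000, -1.585713) = 0.214227
  y ← -1.658305 + (0.21/6)·(k1 + 2k2 + 2k3 + k4) = -1.586810
y(1.42) ≈ -1.5868

-1.5868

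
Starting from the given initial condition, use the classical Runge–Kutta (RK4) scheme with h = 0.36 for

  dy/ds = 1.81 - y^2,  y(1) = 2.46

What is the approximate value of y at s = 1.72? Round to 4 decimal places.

1.4698

RK4: k1 = f(s_n, y_n); k2 = f(s_n + h/2, y_n + (h/2)·k1); k3 = f(s_n + h/2, y_n + (h/2)·k2); k4 = f(s_n + h, y_n + h·k3); y_{n+1} = y_n + (h/6)·(k1 + 2k2 + 2k3 + k4).
s=1.000000, y=2.460000:
  k1 = f(1.000000, 2.460000) = -4.241600
  k2 = f(1.180000, 1.696512) = -1.068153
  k3 = f(1.180000, 2.267732) = -3.332611
  k4 = f(1.360000, 1.260260) = 0.221744
  y ← 2.460000 + (0.36/6)·(k1 + 2k2 + 2k3 + k4) = 1.690717
s=1.360000, y=1.690717:
  k1 = f(1.360000, 1.690717) = -1.048524
  k2 = f(1.540000, 1.501983) = -0.445952
  k3 = f(1.540000, 1.610446) = -0.783535
  k4 = f(1.720000, 1.408644) = -0.174279
  y ← 1.690717 + (0.36/6)·(k1 + 2k2 + 2k3 + k4) = 1.469810
y(1.72) ≈ 1.4698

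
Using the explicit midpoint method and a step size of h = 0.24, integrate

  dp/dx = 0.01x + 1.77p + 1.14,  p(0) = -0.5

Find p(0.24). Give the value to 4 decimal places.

Midpoint: k1 = f(x_n, p_n); k2 = f(x_n + h/2, p_n + (h/2)·k1); p_{n+1} = p_n + h·k2.
x=0.000000, p=-0.500000:
  k1 = f(0.000000, -0.500000) = 0.255000
  k2 = f(0.120000, -0.469400) = 0.310362
  p ← -0.500000 + 0.24·0.310362 = -0.425513
p(0.24) ≈ -0.4255

-0.4255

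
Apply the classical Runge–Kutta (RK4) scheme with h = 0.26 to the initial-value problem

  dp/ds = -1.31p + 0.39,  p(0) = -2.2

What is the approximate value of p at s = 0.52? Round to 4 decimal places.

-0.9663

RK4: k1 = f(s_n, p_n); k2 = f(s_n + h/2, p_n + (h/2)·k1); k3 = f(s_n + h/2, p_n + (h/2)·k2); k4 = f(s_n + h, p_n + h·k3); p_{n+1} = p_n + (h/6)·(k1 + 2k2 + 2k3 + k4).
s=0.000000, p=-2.200000:
  k1 = f(0.000000, -2.200000) = 3.272000
  k2 = f(0.130000, -1.774640) = 2.714778
  k3 = f(0.130000, -1.847079) = 2.809673
  k4 = f(0.260000, -1.469485) = 2.315025
  p ← -2.200000 + (0.26/6)·(k1 + 2k2 + 2k3 + k4) = -1.479110
s=0.260000, p=-1.479110:
  k1 = f(0.260000, -1.479110) = 2.327634
  k2 = f(0.390000, -1.176517) = 1.931238
  k3 = f(0.390000, -1.228049) = 1.998744
  k4 = f(0.520000, -0.959436) = 1.646862
  p ← -1.479110 + (0.26/6)·(k1 + 2k2 + 2k3 + k4) = -0.966283
p(0.52) ≈ -0.9663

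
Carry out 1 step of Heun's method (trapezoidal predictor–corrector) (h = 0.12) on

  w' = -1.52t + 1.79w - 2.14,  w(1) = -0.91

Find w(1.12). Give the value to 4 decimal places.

-1.6238

Heun: k1 = f(t_n, w_n); k2 = f(t_n + h, w_n + h·k1); w_{n+1} = w_n + (h/2)·(k1 + k2).
t=1.000000, w=-0.910000:
  k1 = f(1.000000, -0.910000) = -5.288900
  k2 = f(1.120000, -1.544668) = -6.607356
  w ← -0.910000 + (0.12/2)·(-5.288900 + (-6.607356)) = -1.623775
w(1.12) ≈ -1.6238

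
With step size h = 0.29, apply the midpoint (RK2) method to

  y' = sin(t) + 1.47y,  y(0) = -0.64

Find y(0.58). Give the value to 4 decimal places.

-1.2697

Midpoint: k1 = f(t_n, y_n); k2 = f(t_n + h/2, y_n + (h/2)·k1); y_{n+1} = y_n + h·k2.
t=0.000000, y=-0.640000:
  k1 = f(0.000000, -0.640000) = -0.940800
  k2 = f(0.145000, -0.776416) = -0.996839
  y ← -0.640000 + 0.29·(-0.996839) = -0.929083
t=0.290000, y=-0.929083:
  k1 = f(0.290000, -0.929083) = -1.079800
  k2 = f(0.435000, -1.085654) = -1.174502
  y ← -0.929083 + 0.29·(-1.174502) = -1.269689
y(0.58) ≈ -1.2697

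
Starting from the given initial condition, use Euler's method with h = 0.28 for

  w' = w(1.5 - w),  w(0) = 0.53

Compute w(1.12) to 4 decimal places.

Euler: w_{n+1} = w_n + h·f(t_n, w_n).
t=0.000000, w=0.530000: f=0.514100 → w ← 0.530000 + 0.28·0.514100 = 0.673948
t=0.280000, w=0.673948: f=0.556716 → w ← 0.673948 + 0.28·0.556716 = 0.829829
t=0.560000, w=0.829829: f=0.556127 → w ← 0.829829 + 0.28·0.556127 = 0.985544
t=0.840000, w=0.985544: f=0.507019 → w ← 0.985544 + 0.28·0.507019 = 1.127509
w(1.12) ≈ 1.1275

1.1275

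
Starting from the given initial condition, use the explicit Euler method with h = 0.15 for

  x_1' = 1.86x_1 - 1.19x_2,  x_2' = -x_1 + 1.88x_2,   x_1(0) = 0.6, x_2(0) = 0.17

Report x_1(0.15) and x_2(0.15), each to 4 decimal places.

Euler on (x_1,x_2): x_1_{n+1} = x_1_n + h·x_1', x_2_{n+1} = x_2_n + h·x_2'.
0.000000: (0.600000, 0.170000); f=(0.913700, -0.280400) → (0.737055, 0.127940)
(x_1(0.15), x_2(0.15)) ≈ (0.7371, 0.1279)

0.7371, 0.1279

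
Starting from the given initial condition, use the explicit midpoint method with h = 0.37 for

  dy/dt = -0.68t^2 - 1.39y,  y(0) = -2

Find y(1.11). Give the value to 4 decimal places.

Midpoint: k1 = f(t_n, y_n); k2 = f(t_n + h/2, y_n + (h/2)·k1); y_{n+1} = y_n + h·k2.
t=0.000000, y=-2.000000:
  k1 = f(0.000000, -2.000000) = 2.780000
  k2 = f(0.185000, -1.485700) = 2.041850
  y ← -2.000000 + 0.37·2.041850 = -1.244516
t=0.370000, y=-1.244516:
  k1 = f(0.370000, -1.244516) = 1.636785
  k2 = f(0.555000, -0.941710) = 1.099520
  y ← -1.244516 + 0.37·1.099520 = -0.837693
t=0.740000, y=-0.837693:
  k1 = f(0.740000, -0.837693) = 0.792025
  k2 = f(0.925000, -0.691168) = 0.378899
  y ← -0.837693 + 0.37·0.378899 = -0.697500
y(1.11) ≈ -0.6975

-0.6975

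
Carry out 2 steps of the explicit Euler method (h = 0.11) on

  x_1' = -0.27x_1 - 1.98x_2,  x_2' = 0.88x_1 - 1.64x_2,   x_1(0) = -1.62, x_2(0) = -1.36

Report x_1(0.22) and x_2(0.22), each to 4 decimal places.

Euler on (x_1,x_2): x_1_{n+1} = x_1_n + h·x_1', x_2_{n+1} = x_2_n + h·x_2'.
0.000000: (-1.620000, -1.360000); f=(3.130200, 0.804800) → (-1.275678, -1.271472)
0.110000: (-1.275678, -1.271472); f=(2.861948, 0.962617) → (-0.960864, -1.165584)
(x_1(0.22), x_2(0.22)) ≈ (-0.9609, -1.1656)

-0.9609, -1.1656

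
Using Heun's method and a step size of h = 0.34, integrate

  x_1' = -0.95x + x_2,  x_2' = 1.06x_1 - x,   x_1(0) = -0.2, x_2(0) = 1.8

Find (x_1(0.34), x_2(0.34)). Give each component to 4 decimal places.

0.3448, 1.7804

Heun on (x_1,x_2): k1 = f(x_n, state_n); k2 = f(x_n + h, state_n + h·k1); state_{n+1} = state_n + (h/2)·(k1 + k2).
0.000000: (-0.200000, 1.800000)
  k1 = (1.800000, -0.212000)
  predictor → (0.412000, 1.727920)
  k2 = (1.404920, 0.096720)
  → (0.344836, 1.780402)
(x_1(0.34), x_2(0.34)) ≈ (0.3448, 1.7804)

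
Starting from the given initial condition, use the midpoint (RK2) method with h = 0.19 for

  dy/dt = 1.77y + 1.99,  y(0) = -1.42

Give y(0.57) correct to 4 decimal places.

-1.9233

Midpoint: k1 = f(t_n, y_n); k2 = f(t_n + h/2, y_n + (h/2)·k1); y_{n+1} = y_n + h·k2.
t=0.000000, y=-1.420000:
  k1 = f(0.000000, -1.420000) = -0.523400
  k2 = f(0.095000, -1.469723) = -0.611410
  y ← -1.420000 + 0.19·(-0.611410) = -1.536168
t=0.190000, y=-1.536168:
  k1 = f(0.190000, -1.536168) = -0.729017
  k2 = f(0.285000, -1.605424) = -0.851601
  y ← -1.536168 + 0.19·(-0.851601) = -1.697972
t=0.380000, y=-1.697972:
  k1 = f(0.380000, -1.697972) = -1.015411
  k2 = f(0.475000, -1.794436) = -1.186152
  y ← -1.697972 + 0.19·(-1.186152) = -1.923341
y(0.57) ≈ -1.9233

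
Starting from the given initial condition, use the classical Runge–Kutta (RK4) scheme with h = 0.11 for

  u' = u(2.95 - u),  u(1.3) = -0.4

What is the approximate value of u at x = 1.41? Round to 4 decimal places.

-0.5836

RK4: k1 = f(x_n, u_n); k2 = f(x_n + h/2, u_n + (h/2)·k1); k3 = f(x_n + h/2, u_n + (h/2)·k2); k4 = f(x_n + h, u_n + h·k3); u_{n+1} = u_n + (h/6)·(k1 + 2k2 + 2k3 + k4).
x=1.300000, u=-0.400000:
  k1 = f(1.300000, -0.400000) = -1.340000
  k2 = f(1.355000, -0.473700) = -1.621807
  k3 = f(1.355000, -0.489199) = -1.682454
  k4 = f(1.410000, -0.585070) = -2.068263
  u ← -0.400000 + (0.11/6)·(k1 + 2k2 + 2k3 + k4) = -0.583641
u(1.41) ≈ -0.5836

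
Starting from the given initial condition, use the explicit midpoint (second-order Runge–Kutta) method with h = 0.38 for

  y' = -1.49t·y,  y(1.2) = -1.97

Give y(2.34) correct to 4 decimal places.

Midpoint: k1 = f(t_n, y_n); k2 = f(t_n + h/2, y_n + (h/2)·k1); y_{n+1} = y_n + h·k2.
t=1.200000, y=-1.970000:
  k1 = f(1.200000, -1.970000) = 3.522360
  k2 = f(1.390000, -1.300752) = 2.693987
  y ← -1.970000 + 0.38·2.693987 = -0.946285
t=1.580000, y=-0.946285:
  k1 = f(1.580000, -0.946285) = 2.227744
  k2 = f(1.770000, -0.523014) = 1.379344
  y ← -0.946285 + 0.38·1.379344 = -0.422134
t=1.960000, y=-0.422134:
  k1 = f(1.960000, -0.422134) = 1.232801
  k2 = f(2.150000, -0.187902) = 0.601945
  y ← -0.422134 + 0.38·0.601945 = -0.193395
y(2.34) ≈ -0.1934

-0.1934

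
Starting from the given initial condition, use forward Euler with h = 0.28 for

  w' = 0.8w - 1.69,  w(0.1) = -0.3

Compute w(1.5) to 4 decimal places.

-4.5154

Euler: w_{n+1} = w_n + h·f(t_n, w_n).
t=0.100000, w=-0.300000: f=-1.930000 → w ← -0.300000 + 0.28·(-1.930000) = -0.840400
t=0.380000, w=-0.840400: f=-2.362320 → w ← -0.840400 + 0.28·(-2.362320) = -1.501850
t=0.660000, w=-1.501850: f=-2.891480 → w ← -1.501850 + 0.28·(-2.891480) = -2.311464
t=0.940000, w=-2.311464: f=-3.539171 → w ← -2.311464 + 0.28·(-3.539171) = -3.302432
t=1.220000, w=-3.302432: f=-4.331945 → w ← -3.302432 + 0.28·(-4.331945) = -4.515377
w(1.5) ≈ -4.5154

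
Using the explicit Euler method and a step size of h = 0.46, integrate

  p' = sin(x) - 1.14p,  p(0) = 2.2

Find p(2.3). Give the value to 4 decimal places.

Euler: p_{n+1} = p_n + h·f(x_n, p_n).
x=0.000000, p=2.200000: f=-2.508000 → p ← 2.200000 + 0.46·(-2.508000) = 1.046320
x=0.460000, p=1.046320: f=-0.748857 → p ← 1.046320 + 0.46·(-0.748857) = 0.701846
x=0.920000, p=0.701846: f=-0.004503 → p ← 0.701846 + 0.46·(-0.004503) = 0.699775
x=1.380000, p=0.699775: f=0.184110 → p ← 0.699775 + 0.46·0.184110 = 0.784465
x=1.840000, p=0.784465: f=0.069692 → p ← 0.784465 + 0.46·0.069692 = 0.816524
p(2.3) ≈ 0.8165

0.8165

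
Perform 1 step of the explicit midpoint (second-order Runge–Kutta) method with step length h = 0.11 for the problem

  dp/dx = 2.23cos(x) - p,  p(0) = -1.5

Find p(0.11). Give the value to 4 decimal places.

Midpoint: k1 = f(x_n, p_n); k2 = f(x_n + h/2, p_n + (h/2)·k1); p_{n+1} = p_n + h·k2.
x=0.000000, p=-1.500000:
  k1 = f(0.000000, -1.500000) = 3.730000
  k2 = f(0.055000, -1.294850) = 3.521478
  p ← -1.500000 + 0.11·3.521478 = -1.112637
p(0.11) ≈ -1.1126

-1.1126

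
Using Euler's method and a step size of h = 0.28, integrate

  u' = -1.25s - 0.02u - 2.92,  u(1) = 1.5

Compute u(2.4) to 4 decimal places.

Euler: u_{n+1} = u_n + h·f(s_n, u_n).
s=1.000000, u=1.500000: f=-4.200000 → u ← 1.500000 + 0.28·(-4.200000) = 0.324000
s=1.280000, u=0.324000: f=-4.526480 → u ← 0.324000 + 0.28·(-4.526480) = -0.943414
s=1.560000, u=-0.943414: f=-4.851132 → u ← -0.943414 + 0.28·(-4.851132) = -2.301731
s=1.840000, u=-2.301731: f=-5.173965 → u ← -2.301731 + 0.28·(-5.173965) = -3.750442
s=2.120000, u=-3.750442: f=-5.494991 → u ← -3.750442 + 0.28·(-5.494991) = -5.289039
u(2.4) ≈ -5.2890

-5.2890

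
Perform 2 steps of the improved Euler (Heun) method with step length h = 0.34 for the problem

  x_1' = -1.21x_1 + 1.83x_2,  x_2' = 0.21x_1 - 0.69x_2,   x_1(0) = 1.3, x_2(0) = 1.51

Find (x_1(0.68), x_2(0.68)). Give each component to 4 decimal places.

1.6160, 1.1290

Heun on (x_1,x_2): k1 = f(x_n, state_n); k2 = f(x_n + h, state_n + h·k1); state_{n+1} = state_n + (h/2)·(k1 + k2).
0.000000: (1.300000, 1.510000)
  k1 = (1.190300, -0.768900)
  predictor → (1.704702, 1.248574)
  k2 = (0.222201, -0.503529)
  → (1.540125, 1.293687)
0.340000: (1.540125, 1.293687)
  k1 = (0.503896, -0.569218)
  predictor → (1.711450, 1.100153)
  k2 = (-0.057574, -0.399701)
  → (1.616000, 1.128971)
(x_1(0.68), x_2(0.68)) ≈ (1.6160, 1.1290)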